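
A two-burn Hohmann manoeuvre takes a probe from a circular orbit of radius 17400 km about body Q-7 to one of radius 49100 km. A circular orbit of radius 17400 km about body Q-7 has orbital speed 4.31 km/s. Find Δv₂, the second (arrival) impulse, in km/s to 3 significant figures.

From the circular-orbit relation v² = μ/r at r = 17400 km: μ = v²r = (4.31)² × 17400 = 3.23224×10^5 km³/s².
Semi-major axis of the transfer orbit: a_t = (17400 + 49100)/2 = 33250 km.
Circular speed at r = 49100 km: v_c = √(μ/r) = 2.56573 km/s.
Vis-viva on the transfer ellipse at r = 49100 km gives v_t = √[μ(2/r − 1/a_t)] = 1.85605 km/s.
Δv₂ = |v_t − v_c| = |1.85605 − 2.56573| = 0.7097 km/s.

Δv₂ = 0.710 km/s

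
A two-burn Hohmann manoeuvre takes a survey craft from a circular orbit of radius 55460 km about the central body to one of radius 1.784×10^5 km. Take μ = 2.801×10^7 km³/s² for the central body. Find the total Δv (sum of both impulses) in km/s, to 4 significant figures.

The Hohmann ellipse has a_t = (r₁ + r₂)/2 = 1.1693×10^5 km.
At r₁ the circular-orbit speed is v₁ = √(μ/r₁) = 22.4733 km/s.
On the transfer ellipse at r₁, vis-viva equation gives v_p = √[μ(2/r₁ − 1/a_t)] = 27.7588 km/s.
First burn Δv₁ = |v_p − v₁| = 5.2855 km/s.
At r₂, v₂ = √(μ/r₂) = 12.5302 km/s.
Transfer-orbit speed at r₂: v_a = √[μ(2/r₂ − 1/a_t)] = 8.62951 km/s.
Second burn Δv₂ = |v₂ − v_a| = 3.9007 km/s.
Total Δv = Δv₁ + Δv₂ = 9.186 km/s.

Δv = 9.186 km/s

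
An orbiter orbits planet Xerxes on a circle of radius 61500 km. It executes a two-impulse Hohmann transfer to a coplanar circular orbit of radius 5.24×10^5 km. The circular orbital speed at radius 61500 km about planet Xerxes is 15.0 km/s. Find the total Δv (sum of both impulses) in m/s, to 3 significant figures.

From the circular-orbit relation v² = μ/r at r = 61500 km: μ = v²r = (15.0)² × 61500 = 1.38375×10^7 km³/s².
Semi-major axis of the transfer orbit: a_t = (61500 + 5.240×10^5)/2 = 2.9275×10^5 km.
At r₁ the circular-orbit speed is v₁ = √(μ/r₁) = 15.0000 km/s.
On the transfer ellipse at r₁, v² = μ(2/r − 1/a) gives v_p = √[μ(2/r₁ − 1/a_t)] = 20.0682 km/s.
First burn Δv₁ = |v_p − v₁| = 5.0682 km/s.
At r₂, v₂ = √(μ/r₂) = 5.1388 km/s.
Transfer-orbit speed at r₂: v_a = √[μ(2/r₂ − 1/a_t)] = 2.3553 km/s.
Second burn Δv₂ = |v₂ − v_a| = 2.7835 km/s.
Total Δv = Δv₁ + Δv₂ = 7.852 km/s.

Δv = 7850 m/s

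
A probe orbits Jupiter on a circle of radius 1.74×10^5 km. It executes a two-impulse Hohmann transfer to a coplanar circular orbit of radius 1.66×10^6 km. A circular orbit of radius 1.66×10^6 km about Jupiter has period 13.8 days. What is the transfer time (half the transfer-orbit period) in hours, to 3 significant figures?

From Kepler's third law T² = 4π²r³/μ at r = 1.66×10^6 km, T = 13.8 days = 13.8 × 86400 s = 1.19232×10^6 s: μ = 4π²r³/T² = 1.27028×10^8 km³/s².
The Hohmann ellipse has a_t = (r₁ + r₂)/2 = 9.170×10^5 km.
Transfer time t = π√(a_t³/μ) = π√((9.170×10^5)³ / 1.27028×10^8) = 2.448×10^5 s.
Converting: 2.448×10^5 s ÷ 3600 s/hour = 68.0 hours.

t = 68.0 hours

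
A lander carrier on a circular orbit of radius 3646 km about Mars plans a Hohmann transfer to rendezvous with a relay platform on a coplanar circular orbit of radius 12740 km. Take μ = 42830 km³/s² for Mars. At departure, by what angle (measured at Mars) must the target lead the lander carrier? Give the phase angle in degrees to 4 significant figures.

φ = 87.17°

The Hohmann ellipse has a_t = (r₁ + r₂)/2 = 8193 km.
The half-period of the transfer ellipse is t = π√(a_t³/μ) = 11257.5 s.
Target angular speed ω₂ = √(μ/r₂³) = 1.43920×10^-4 rad/s.
Angle swept by the target during transfer: ω₂·t = 1.6202 rad = 92.83°.
The lander carrier traverses 180° on the transfer ellipse, so the target must lead by 180° − 92.83° = 87.17°.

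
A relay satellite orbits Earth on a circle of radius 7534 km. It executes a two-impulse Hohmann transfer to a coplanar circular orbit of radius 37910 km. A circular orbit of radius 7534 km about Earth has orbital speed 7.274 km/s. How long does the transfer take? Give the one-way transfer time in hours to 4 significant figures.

t = 4.734 hours

From the circular-orbit relation v² = μ/r at r = 7534 km: μ = v²r = (7.274)² × 7534 = 3.98632×10^5 km³/s².
The Hohmann ellipse has a_t = (r₁ + r₂)/2 = 22722 km.
Transfer time t = π√(a_t³/μ) = π√((22722)³ / 3.98632×10^5) = 17043 s.
Converting: 17043 s ÷ 3600 s/hour = 4.734 hours.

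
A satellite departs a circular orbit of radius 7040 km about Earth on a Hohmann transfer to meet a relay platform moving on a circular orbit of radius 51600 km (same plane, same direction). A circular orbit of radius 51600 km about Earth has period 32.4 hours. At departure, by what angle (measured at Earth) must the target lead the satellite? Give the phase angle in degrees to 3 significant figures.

φ = 103°

From Kepler's third law T² = 4π²r³/μ at r = 51600 km, T = 32.4 hours = 32.4 × 3600 s = 1.1664×10^5 s: μ = 4π²r³/T² = 3.98670×10^5 km³/s².
Semi-major axis of the transfer orbit: a_t = (7040 + 51600)/2 = 29320 km.
Transfer time t = π√(a_t³/μ) = 24980 s.
The target's mean motion on its circular orbit is ω₂ = √(μ/r₂³) = 5.3868×10^-5 rad/s.
Angle swept by the target during transfer: ω₂·t = 1.3456 rad = 77.10°.
Arrival is 180° from departure on the ellipse, so φ = 180° − 77.10° = 103°.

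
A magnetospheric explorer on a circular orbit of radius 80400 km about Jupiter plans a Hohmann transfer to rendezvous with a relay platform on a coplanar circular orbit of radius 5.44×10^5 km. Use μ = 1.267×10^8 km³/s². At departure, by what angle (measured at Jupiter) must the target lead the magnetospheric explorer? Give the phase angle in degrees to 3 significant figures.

The Hohmann ellipse has a_t = (r₁ + r₂)/2 = 3.122×10^5 km.
Transfer time t = π√(a_t³/μ) = 48686.8 s.
The target's mean motion on its circular orbit is ω₂ = √(μ/r₂³) = 2.80537×10^-5 rad/s.
Angle swept by the target during transfer: ω₂·t = 1.36584 rad = 78.26°.
Arrival is 180° from departure on the ellipse, so φ = 180° − 78.26° = 102°.

φ = 102°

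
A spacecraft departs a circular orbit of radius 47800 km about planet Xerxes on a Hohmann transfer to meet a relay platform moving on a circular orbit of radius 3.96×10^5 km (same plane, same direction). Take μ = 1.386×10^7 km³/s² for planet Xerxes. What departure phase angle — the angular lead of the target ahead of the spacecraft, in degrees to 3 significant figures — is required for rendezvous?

Transfer-ellipse semi-major axis a_t = (r₁ + r₂)/2 = (47800 + 3.960×10^5)/2 = 2.219×10^5 km.
Transfer time t = π√(a_t³/μ) = 88207.2 s.
The target's mean motion on its circular orbit is ω₂ = √(μ/r₂³) = 1.49396×10^-5 rad/s.
Angle swept by the target during transfer: ω₂·t = 1.31778 rad = 75.503°.
Arrival is 180° from departure on the ellipse, so φ = 180° − 75.503° = 104°.

φ = 104°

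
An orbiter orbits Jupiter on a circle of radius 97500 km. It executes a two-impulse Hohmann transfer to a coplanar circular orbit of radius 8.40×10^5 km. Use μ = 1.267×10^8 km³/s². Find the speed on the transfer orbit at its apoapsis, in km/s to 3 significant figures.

v = 5.60 km/s

Transfer-ellipse semi-major axis a_t = (r₁ + r₂)/2 = (97500 + 8.400×10^5)/2 = 4.6875×10^5 km.
The apoapsis of the transfer ellipse is at r = 8.400×10^5 km.
Vis-viva: v = √[μ(2/r − 1/a_t)] = √[1.267×10^8 × (2/8.400×10^5 − 1/4.6875×10^5)] = 5.601 km/s.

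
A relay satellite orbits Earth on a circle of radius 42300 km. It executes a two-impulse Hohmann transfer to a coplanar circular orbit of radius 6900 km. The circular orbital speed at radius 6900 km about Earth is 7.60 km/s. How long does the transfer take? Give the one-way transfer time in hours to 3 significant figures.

From the circular-orbit relation v² = μ/r at r = 6900 km: μ = v²r = (7.60)² × 6900 = 3.98544×10^5 km³/s².
Transfer-ellipse semi-major axis a_t = (r₁ + r₂)/2 = (42300 + 6900)/2 = 24600 km.
Transfer time t = π√(a_t³/μ) = π√((24600)³ / 3.98544×10^5) = 19200 s.
Converting: 19200 s ÷ 3600 s/hour = 5.33 hours.

t = 5.33 hours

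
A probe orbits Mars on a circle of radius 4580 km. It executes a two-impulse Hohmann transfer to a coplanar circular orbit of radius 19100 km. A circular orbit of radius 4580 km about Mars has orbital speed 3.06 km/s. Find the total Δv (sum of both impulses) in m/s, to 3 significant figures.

Δv = 1390 m/s

From the circular-orbit relation v² = μ/r at r = 4580 km: μ = v²r = (3.06)² × 4580 = 42885.3 km³/s².
Transfer-ellipse semi-major axis a_t = (r₁ + r₂)/2 = (4580 + 19100)/2 = 11840 km.
At r₁ the circular-orbit speed is v₁ = √(μ/r₁) = 3.0600 km/s.
On the transfer ellipse at r₁, vis-viva gives v_p = √[μ(2/r₁ − 1/a_t)] = 3.8865 km/s.
First burn Δv₁ = |v_p − v₁| = 0.8265 km/s.
At r₂, v₂ = √(μ/r₂) = 1.49843 km/s.
Transfer-orbit speed at r₂: v_a = √[μ(2/r₂ − 1/a_t)] = 0.931954 km/s.
Second burn Δv₂ = |v₂ − v_a| = 0.5665 km/s.
Total Δv = Δv₁ + Δv₂ = 1.393 km/s.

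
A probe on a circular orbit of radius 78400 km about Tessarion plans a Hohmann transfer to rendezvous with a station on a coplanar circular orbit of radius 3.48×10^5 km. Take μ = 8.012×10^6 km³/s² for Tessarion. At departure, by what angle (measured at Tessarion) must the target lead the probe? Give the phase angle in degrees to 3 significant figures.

Semi-major axis of the transfer orbit: a_t = (78400 + 3.480×10^5)/2 = 2.132×10^5 km.
Transfer time t = π√(a_t³/μ) = 1.0925975×10^5 s.
Target angular speed ω₂ = √(μ/r₂³) = 1.3788010×10^-5 rad/s.
Angle swept by the target during transfer: ω₂·t = 1.50647 rad = 86.31°.
The probe traverses 180° on the transfer ellipse, so the target must lead by 180° − 86.31° = 93.7°.

φ = 93.7°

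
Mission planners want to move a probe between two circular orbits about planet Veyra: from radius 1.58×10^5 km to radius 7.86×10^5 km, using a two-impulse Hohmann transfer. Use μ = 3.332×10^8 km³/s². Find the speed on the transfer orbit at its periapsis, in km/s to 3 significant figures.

The Hohmann ellipse has a_t = (r₁ + r₂)/2 = 4.720×10^5 km.
At periapsis, r = 1.580×10^5 km.
From the vis-viva equation, v = √[μ(2/r − 1/a_t)] = 59.26 km/s.

v = 59.3 km/s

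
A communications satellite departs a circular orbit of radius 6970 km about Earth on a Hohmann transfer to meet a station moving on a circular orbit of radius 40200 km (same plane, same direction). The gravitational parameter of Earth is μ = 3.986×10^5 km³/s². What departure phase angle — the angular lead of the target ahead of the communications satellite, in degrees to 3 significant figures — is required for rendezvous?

φ = 99.1°

The Hohmann ellipse has a_t = (r₁ + r₂)/2 = 23585 km.
The half-period of the transfer ellipse is t = π√(a_t³/μ) = 18023.3 s.
Target angular speed ω₂ = √(μ/r₂³) = 7.83303×10^-5 rad/s.
Angle swept by the target during transfer: ω₂·t = 1.4118 rad = 80.89°.
The communications satellite traverses 180° on the transfer ellipse, so the target must lead by 180° − 80.89° = 99.1°.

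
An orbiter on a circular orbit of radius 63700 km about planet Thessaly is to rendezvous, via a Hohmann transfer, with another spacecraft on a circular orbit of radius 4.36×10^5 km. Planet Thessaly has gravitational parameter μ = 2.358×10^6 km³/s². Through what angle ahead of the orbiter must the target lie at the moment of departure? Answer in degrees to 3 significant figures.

φ = 102°

Semi-major axis of the transfer orbit: a_t = (63700 + 4.360×10^5)/2 = 2.4985×10^5 km.
The half-period of the transfer ellipse is t = π√(a_t³/μ) = 2.555×10^5 s.
Target angular speed ω₂ = √(μ/r₂³) = 5.334×10^-6 rad/s.
Angle swept by the target during transfer: ω₂·t = 1.3628 rad = 78.08°.
The orbiter traverses 180° on the transfer ellipse, so the target must lead by 180° − 78.08° = 102°.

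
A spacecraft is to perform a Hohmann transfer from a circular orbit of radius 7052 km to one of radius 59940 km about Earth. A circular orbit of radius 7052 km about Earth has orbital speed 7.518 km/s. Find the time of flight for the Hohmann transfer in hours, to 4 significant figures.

From the circular-orbit relation v² = μ/r at r = 7052 km: μ = v²r = (7.518)² × 7052 = 3.98581×10^5 km³/s².
Transfer-ellipse semi-major axis a_t = (r₁ + r₂)/2 = (7052 + 59940)/2 = 33496 km.
Transfer time t = π√(a_t³/μ) = π√((33496)³ / 3.98581×10^5) = 30506 s.
Converting: 30506 s ÷ 3600 s/hour = 8.474 hours.

t = 8.474 hours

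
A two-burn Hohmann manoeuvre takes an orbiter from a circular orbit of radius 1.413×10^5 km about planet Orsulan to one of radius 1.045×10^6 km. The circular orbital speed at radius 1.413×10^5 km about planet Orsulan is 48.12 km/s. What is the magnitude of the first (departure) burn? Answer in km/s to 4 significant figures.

Δv₁ = 15.75 km/s

From the circular-orbit relation v² = μ/r at r = 1.413×10^5 km: μ = v²r = (48.12)² × 1.413×10^5 = 3.27185×10^8 km³/s².
The Hohmann ellipse has a_t = (r₁ + r₂)/2 = 5.9315×10^5 km.
On the circular orbit at r = 1.413×10^5 km, v_c = √(μ/r) = 48.12 km/s.
Vis-viva on the transfer ellipse at r = 1.413×10^5 km gives v_t = √[μ(2/r − 1/a_t)] = 63.87 km/s.
Δv₁ = |v_t − v_c| = |63.87 − 48.12| = 15.75 km/s.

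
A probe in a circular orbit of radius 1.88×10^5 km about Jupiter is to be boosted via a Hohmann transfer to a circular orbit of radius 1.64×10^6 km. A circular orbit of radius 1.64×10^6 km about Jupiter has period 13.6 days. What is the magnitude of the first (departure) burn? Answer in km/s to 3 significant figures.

Δv₁ = 8.79 km/s

From Kepler's third law T² = 4π²r³/μ at r = 1.64×10^6 km, T = 13.6 days = 13.6 × 86400 s = 1.17504×10^6 s: μ = 4π²r³/T² = 1.26121×10^8 km³/s².
Semi-major axis of the transfer orbit: a_t = (1.880×10^5 + 1.640×10^6)/2 = 9.140×10^5 km.
Circular speed at r = 1.880×10^5 km: v_c = √(μ/r) = 25.901 km/s.
Transfer-orbit speed at the same r (vis-viva, a = a_t): v_t = √[μ(2/r − 1/a_t)] = 34.695 km/s.
Δv₁ = |v_t − v_c| = |34.695 − 25.901| = 8.794 km/s.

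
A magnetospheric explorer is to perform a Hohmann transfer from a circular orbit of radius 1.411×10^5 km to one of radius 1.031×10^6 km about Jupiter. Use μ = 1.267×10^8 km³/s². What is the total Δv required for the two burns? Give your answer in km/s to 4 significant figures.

The Hohmann ellipse has a_t = (r₁ + r₂)/2 = 5.8605×10^5 km.
Circular speed at r₁: v₁ = √(μ/r₁) = √(1.267×10^8/1.411×10^5) = 29.97 km/s.
Transfer-orbit speed at r₁ (vis-viva): v_p = √[μ(2/r₁ − 1/a_t)] = 39.75 km/s.
First burn Δv₁ = |v_p − v₁| = 9.780 km/s.
At r₂, v₂ = √(μ/r₂) = 11.0856 km/s.
Transfer-orbit speed at r₂: v_a = √[μ(2/r₂ − 1/a_t)] = 5.43945 km/s.
Second burn Δv₂ = |v₂ − v_a| = 5.646 km/s.
Δv = Δv₁ + Δv₂ = 9.780 + 5.646 = 15.43 km/s.

Δv = 15.43 km/s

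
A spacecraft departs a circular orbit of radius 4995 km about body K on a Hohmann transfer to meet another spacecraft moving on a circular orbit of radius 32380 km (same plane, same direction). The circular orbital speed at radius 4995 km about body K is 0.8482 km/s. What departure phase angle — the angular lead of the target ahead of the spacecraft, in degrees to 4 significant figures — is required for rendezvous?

φ = 101.1°

From the circular-orbit relation v² = μ/r at r = 4995 km: μ = v²r = (0.8482)² × 4995 = 3593.62 km³/s².
The Hohmann ellipse has a_t = (r₁ + r₂)/2 = 18687.5 km.
Transfer time t = π√(a_t³/μ) = 1.3388×10^5 s.
The target's mean motion on its circular orbit is ω₂ = √(μ/r₂³) = 1.0288×10^-5 rad/s.
Angle swept by the target during transfer: ω₂·t = 1.3774 rad = 78.92°.
The spacecraft traverses 180° on the transfer ellipse, so the target must lead by 180° − 78.92° = 101.1°.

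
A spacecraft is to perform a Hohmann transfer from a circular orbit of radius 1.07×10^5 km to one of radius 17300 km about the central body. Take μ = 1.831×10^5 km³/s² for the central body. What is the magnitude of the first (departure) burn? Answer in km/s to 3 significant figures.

Δv₁ = 0.618 km/s

Semi-major axis of the transfer orbit: a_t = (1.070×10^5 + 17300)/2 = 62150 km.
Circular speed at r = 1.070×10^5 km: v_c = √(μ/r) = 1.30813 km/s.
Vis-viva on the transfer ellipse at r = 1.070×10^5 km gives v_t = √[μ(2/r − 1/a_t)] = 0.690168 km/s.
Δv₁ = |v_t − v_c| = |0.690168 − 1.30813| = 0.6180 km/s.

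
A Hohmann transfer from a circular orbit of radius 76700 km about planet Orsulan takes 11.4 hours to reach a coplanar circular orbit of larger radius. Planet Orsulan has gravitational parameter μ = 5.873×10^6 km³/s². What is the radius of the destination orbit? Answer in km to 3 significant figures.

r₂ = 1.23×10^5 km

Transfer time t = 11.4 hours = 41040 s, and t = π√(a_t³/μ).
So a_t = (μ t²/π²)^(1/3) = (5.873×10^6 × (41040)² / π²)^(1/3) = 1.0007×10^5 km.
Since a_t = (r₁ + r₂)/2, r₂ = 2a_t − r₁ = 2×1.0007×10^5 − 76700 = 1.2344×10^5 km.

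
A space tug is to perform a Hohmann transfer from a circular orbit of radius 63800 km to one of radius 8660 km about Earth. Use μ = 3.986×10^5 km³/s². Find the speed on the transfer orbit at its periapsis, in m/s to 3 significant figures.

v = 9000 m/s

Semi-major axis of the transfer orbit: a_t = (63800 + 8660)/2 = 36230 km.
At periapsis, r = 8660 km.
Vis-viva: v = √[μ(2/r − 1/a_t)] = √[3.986×10^5 × (2/8660 − 1/36230)] = 9.003 km/s.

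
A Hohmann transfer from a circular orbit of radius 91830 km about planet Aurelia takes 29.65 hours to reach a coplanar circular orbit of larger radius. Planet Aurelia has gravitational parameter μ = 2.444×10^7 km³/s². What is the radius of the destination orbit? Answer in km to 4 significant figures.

r₂ = 5.170×10^5 km

Transfer time t = 29.65 hours = 1.0674×10^5 s, and t = π√(a_t³/μ).
So a_t = (μ t²/π²)^(1/3) = (2.444×10^7 × (1.0674×10^5)² / π²)^(1/3) = 3.0443×10^5 km.
Since a_t = (r₁ + r₂)/2, r₂ = 2a_t − r₁ = 2×3.0443×10^5 − 91830 = 5.1703×10^5 km.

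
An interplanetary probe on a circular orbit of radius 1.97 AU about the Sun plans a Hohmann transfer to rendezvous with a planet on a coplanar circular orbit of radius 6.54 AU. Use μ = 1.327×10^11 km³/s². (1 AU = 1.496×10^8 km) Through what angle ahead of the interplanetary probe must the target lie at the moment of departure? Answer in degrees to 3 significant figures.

φ = 85.5°

In km: r₁ = 1.97 × 1.496×10^8 = 2.94712×10^8 km; r₂ = 6.54 × 1.496×10^8 = 9.78384×10^8 km.
Semi-major axis of the transfer orbit: a_t = (2.94712×10^8 + 9.78384×10^8)/2 = 6.36548×10^8 km.
Transfer time t = π√(a_t³/μ) = 1.38504×10^8 s.
Target angular speed ω₂ = √(μ/r₂³) = 1.19034×10^-8 rad/s.
Angle swept by the target during transfer: ω₂·t = 1.6487 rad = 94.46°.
Arrival is 180° from departure on the ellipse, so φ = 180° − 94.46° = 85.5°.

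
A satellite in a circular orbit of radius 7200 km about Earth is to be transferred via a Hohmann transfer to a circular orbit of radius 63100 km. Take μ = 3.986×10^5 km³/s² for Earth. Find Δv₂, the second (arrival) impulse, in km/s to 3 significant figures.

Δv₂ = 1.38 km/s

The Hohmann ellipse has a_t = (r₁ + r₂)/2 = 35150 km.
On the circular orbit at r = 63100 km, v_c = √(μ/r) = 2.5134 km/s.
Transfer-orbit speed at the same r (vis-viva, a = a_t): v_t = √[μ(2/r − 1/a_t)] = 1.1375 km/s.
Δv₂ = |v_t − v_c| = |1.1375 − 2.5134| = 1.376 km/s.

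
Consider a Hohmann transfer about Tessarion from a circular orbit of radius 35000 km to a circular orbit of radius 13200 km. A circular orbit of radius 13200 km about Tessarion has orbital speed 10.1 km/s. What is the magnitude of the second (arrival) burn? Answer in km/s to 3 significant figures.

Δv₂ = 2.07 km/s

From the circular-orbit relation v² = μ/r at r = 13200 km: μ = v²r = (10.1)² × 13200 = 1.34653×10^6 km³/s².
Semi-major axis of the transfer orbit: a_t = (35000 + 13200)/2 = 24100 km.
Circular speed at r = 13200 km: v_c = √(μ/r) = 10.100 km/s.
Transfer-orbit speed at the same r (vis-viva, a = a_t): v_t = √[μ(2/r − 1/a_t)] = 12.172 km/s.
Δv₂ = |v_t − v_c| = |12.172 − 10.100| = 2.072 km/s.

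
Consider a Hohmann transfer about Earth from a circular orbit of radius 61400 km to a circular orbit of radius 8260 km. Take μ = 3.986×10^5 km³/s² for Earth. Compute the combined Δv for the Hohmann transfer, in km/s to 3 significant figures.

Δv = 3.58 km/s

Semi-major axis of the transfer orbit: a_t = (61400 + 8260)/2 = 34830 km.
At r₁ the circular-orbit speed is v₁ = √(μ/r₁) = 2.548 km/s.
On the transfer ellipse at r₁, vis-viva gives v_a = √[μ(2/r₁ − 1/a_t)] = 1.241 km/s.
First burn Δv₁ = |v_a − v₁| = 1.307 km/s.
At r₂, v₂ = √(μ/r₂) = 6.9467 km/s.
Transfer-orbit speed at r₂: v_p = √[μ(2/r₂ − 1/a_t)] = 9.2233 km/s.
Second burn Δv₂ = |v₂ − v_p| = 2.277 km/s.
Δv = Δv₁ + Δv₂ = 1.307 + 2.277 = 3.584 km/s.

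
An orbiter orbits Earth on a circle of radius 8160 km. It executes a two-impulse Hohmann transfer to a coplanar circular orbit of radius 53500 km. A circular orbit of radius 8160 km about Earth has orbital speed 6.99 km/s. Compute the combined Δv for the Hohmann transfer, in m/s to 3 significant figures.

Δv = 3540 m/s

From the circular-orbit relation v² = μ/r at r = 8160 km: μ = v²r = (6.99)² × 8160 = 3.98698×10^5 km³/s².
Transfer-ellipse semi-major axis a_t = (r₁ + r₂)/2 = (8160 + 53500)/2 = 30830 km.
At r₁ the circular-orbit speed is v₁ = √(μ/r₁) = 6.990 km/s.
On the transfer ellipse at r₁, v² = μ(2/r − 1/a) gives v_p = √[μ(2/r₁ − 1/a_t)] = 9.208 km/s.
First burn Δv₁ = |v_p − v₁| = 2.218 km/s.
Circular speed at r₂: v₂ = √(μ/r₂) = 2.72989 km/s.
Transfer-orbit speed at r₂: v_a = √[μ(2/r₂ − 1/a_t)] = 1.40444 km/s.
Second burn Δv₂ = |v₂ − v_a| = 1.325 km/s.
Total Δv = Δv₁ + Δv₂ = 3.543 km/s.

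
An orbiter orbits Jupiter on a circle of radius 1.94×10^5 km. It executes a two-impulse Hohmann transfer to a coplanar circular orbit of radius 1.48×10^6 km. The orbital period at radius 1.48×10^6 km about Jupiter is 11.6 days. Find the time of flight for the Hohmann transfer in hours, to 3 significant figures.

From Kepler's third law T² = 4π²r³/μ at r = 1.48×10^6 km, T = 11.6 days = 11.6 × 86400 s = 1.00224×10^6 s: μ = 4π²r³/T² = 1.27409×10^8 km³/s².
Transfer-ellipse semi-major axis a_t = (r₁ + r₂)/2 = (1.940×10^5 + 1.480×10^6)/2 = 8.370×10^5 km.
By Kepler's third law the transfer-orbit period is T = 2π√(a_t³/μ), so t = T/2 = 2.131×10^5 s.
Converting: 2.131×10^5 s ÷ 3600 s/hour = 59.2 hours.

t = 59.2 hours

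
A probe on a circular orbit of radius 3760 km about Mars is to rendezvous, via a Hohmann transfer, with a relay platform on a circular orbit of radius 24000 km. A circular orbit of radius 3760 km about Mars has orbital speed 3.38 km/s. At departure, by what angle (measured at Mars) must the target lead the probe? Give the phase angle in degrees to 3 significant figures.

From the circular-orbit relation v² = μ/r at r = 3760 km: μ = v²r = (3.38)² × 3760 = 42955.7 km³/s².
Transfer-ellipse semi-major axis a_t = (r₁ + r₂)/2 = (3760 + 24000)/2 = 13880 km.
The half-period of the transfer ellipse is t = π√(a_t³/μ) = 24787 s.
Target angular speed ω₂ = √(μ/r₂³) = 5.5743×10^-5 rad/s.
Angle swept by the target during transfer: ω₂·t = 1.3817 rad = 79.17°.
Arrival is 180° from departure on the ellipse, so φ = 180° − 79.17° = 101°.

φ = 101°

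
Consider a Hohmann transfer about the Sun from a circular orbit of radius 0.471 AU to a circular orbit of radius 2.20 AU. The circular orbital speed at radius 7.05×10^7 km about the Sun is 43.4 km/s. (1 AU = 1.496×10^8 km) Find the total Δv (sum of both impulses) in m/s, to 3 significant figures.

From the circular-orbit relation v² = μ/r at r = 7.05×10^7 km: μ = v²r = (43.4)² × 7.05×10^7 = 1.32791×10^11 km³/s².
In km: r₁ = 0.471 × 1.496×10^8 = 7.04616×10^7 km; r₂ = 2.20 × 1.496×10^8 = 3.2912×10^8 km.
Semi-major axis of the transfer orbit: a_t = (7.04616×10^7 + 3.2912×10^8)/2 = 1.997908×10^8 km.
At r₁ the circular-orbit speed is v₁ = √(μ/r₁) = 43.412 km/s.
Transfer-orbit speed at r₁ (vis-viva equation): v_p = √[μ(2/r₁ − 1/a_t)] = 55.718 km/s.
First burn Δv₁ = |v_p − v₁| = 12.306 km/s.
Circular speed at r₂: v₂ = √(μ/r₂) = 20.08663 km/s.
Transfer-orbit speed at r₂: v_a = √[μ(2/r₂ − 1/a_t)] = 11.92877 km/s.
Second burn Δv₂ = |v₂ − v_a| = 8.1579 km/s.
Δv = Δv₁ + Δv₂ = 12.306 + 8.1579 = 20.46 km/s.

Δv = 20500 m/s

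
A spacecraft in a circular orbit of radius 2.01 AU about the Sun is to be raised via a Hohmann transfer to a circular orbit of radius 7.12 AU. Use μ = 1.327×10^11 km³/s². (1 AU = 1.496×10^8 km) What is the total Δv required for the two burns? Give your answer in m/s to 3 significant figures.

Δv = 8980 m/s

In km: r₁ = 2.01 × 1.496×10^8 = 3.00696×10^8 km; r₂ = 7.12 × 1.496×10^8 = 1.065152×10^9 km.
Semi-major axis of the transfer orbit: a_t = (3.00696×10^8 + 1.065152×10^9)/2 = 6.82924×10^8 km.
Circular speed at r₁: v₁ = √(μ/r₁) = √(1.327×10^11/3.00696×10^8) = 21.007368 km/s.
Transfer-orbit speed at r₁ (vis-viva equation): v_p = √[μ(2/r₁ − 1/a_t)] = 26.235615 km/s.
First burn Δv₁ = |v_p − v₁| = 5.22825 km/s.
Circular speed at r₂: v₂ = √(μ/r₂) = 11.16168 km/s.
Transfer-orbit speed at r₂: v_a = √[μ(2/r₂ − 1/a_t)] = 7.406402 km/s.
Second burn Δv₂ = |v₂ − v_a| = 3.75528 km/s.
Total Δv = Δv₁ + Δv₂ = 8.984 km/s.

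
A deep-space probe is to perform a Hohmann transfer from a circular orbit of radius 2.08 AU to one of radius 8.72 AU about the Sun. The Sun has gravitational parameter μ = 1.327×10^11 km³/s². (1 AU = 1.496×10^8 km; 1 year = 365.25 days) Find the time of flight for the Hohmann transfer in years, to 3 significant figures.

t = 6.27 years

In km: r₁ = 2.08 × 1.496×10^8 = 3.11168×10^8 km; r₂ = 8.72 × 1.496×10^8 = 1.304512×10^9 km.
Transfer-ellipse semi-major axis a_t = (r₁ + r₂)/2 = (3.11168×10^8 + 1.304512×10^9)/2 = 8.0784×10^8 km.
Half the transfer-orbit period gives t = π√(a_t³/μ) = 1.980×10^8 s.
Converting: 1.980×10^8 s ÷ 3.15576×10^7 s/year (365.25 × 86400) = 6.27 years.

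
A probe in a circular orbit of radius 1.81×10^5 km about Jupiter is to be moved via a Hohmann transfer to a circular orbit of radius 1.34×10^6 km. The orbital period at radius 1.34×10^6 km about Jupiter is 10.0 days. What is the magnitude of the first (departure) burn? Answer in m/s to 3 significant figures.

From Kepler's third law T² = 4π²r³/μ at r = 1.34×10^6 km, T = 10.0 days = 10.0 × 86400 s = 8.640×10^5 s: μ = 4π²r³/T² = 1.27247×10^8 km³/s².
Semi-major axis of the transfer orbit: a_t = (1.810×10^5 + 1.340×10^6)/2 = 7.605×10^5 km.
Circular speed at r = 1.810×10^5 km: v_c = √(μ/r) = 26.5145 km/s.
Transfer-orbit speed at the same r (vis-viva, a = a_t): v_t = √[μ(2/r − 1/a_t)] = 35.1955 km/s.
Δv₁ = |v_t − v_c| = |35.1955 − 26.5145| = 8.681 km/s.

Δv₁ = 8680 m/s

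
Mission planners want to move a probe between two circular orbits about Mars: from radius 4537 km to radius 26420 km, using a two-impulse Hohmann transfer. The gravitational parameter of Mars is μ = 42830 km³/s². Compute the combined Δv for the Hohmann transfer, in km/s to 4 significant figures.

The Hohmann ellipse has a_t = (r₁ + r₂)/2 = 15478.5 km.
Circular speed at r₁: v₁ = √(μ/r₁) = √(42830/4537) = 3.07248 km/s.
Transfer-orbit speed at r₁ (vis-viva): v_p = √[μ(2/r₁ − 1/a_t)] = 4.01413 km/s.
First burn Δv₁ = |v_p − v₁| = 0.94165 km/s.
At r₂, v₂ = √(μ/r₂) = 1.27323 km/s.
Transfer-orbit speed at r₂: v_a = √[μ(2/r₂ − 1/a_t)] = 0.689331 km/s.
Second burn Δv₂ = |v₂ − v_a| = 0.58390 km/s.
Δv = Δv₁ + Δv₂ = 0.94165 + 0.58390 = 1.526 km/s.

Δv = 1.526 km/s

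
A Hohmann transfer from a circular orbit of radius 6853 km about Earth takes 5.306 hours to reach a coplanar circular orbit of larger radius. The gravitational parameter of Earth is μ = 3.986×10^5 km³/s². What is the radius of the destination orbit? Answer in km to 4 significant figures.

r₂ = 42180 km

Transfer time t = 5.306 hours = 19101.6 s, and t = π√(a_t³/μ).
So a_t = (μ t²/π²)^(1/3) = (3.986×10^5 × (19101.6)² / π²)^(1/3) = 24517 km.
Since a_t = (r₁ + r₂)/2, r₂ = 2a_t − r₁ = 2×24517 − 6853 = 42181 km.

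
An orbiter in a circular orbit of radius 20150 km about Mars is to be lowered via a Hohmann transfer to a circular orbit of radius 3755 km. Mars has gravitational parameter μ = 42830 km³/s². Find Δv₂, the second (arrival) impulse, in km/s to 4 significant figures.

Transfer-ellipse semi-major axis a_t = (r₁ + r₂)/2 = (20150 + 3755)/2 = 11952.5 km.
Circular speed at r = 3755 km: v_c = √(μ/r) = 3.377 km/s.
Transfer-orbit speed at the same r (vis-viva, a = a_t): v_t = √[μ(2/r − 1/a_t)] = 4.385 km/s.
Δv₂ = |v_t − v_c| = |4.385 − 3.377| = 1.008 km/s.

Δv₂ = 1.008 km/s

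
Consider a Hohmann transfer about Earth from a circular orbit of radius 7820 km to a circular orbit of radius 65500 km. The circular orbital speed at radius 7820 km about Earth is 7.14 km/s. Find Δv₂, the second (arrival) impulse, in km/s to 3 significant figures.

From the circular-orbit relation v² = μ/r at r = 7820 km: μ = v²r = (7.14)² × 7820 = 3.98660×10^5 km³/s².
Transfer-ellipse semi-major axis a_t = (r₁ + r₂)/2 = (7820 + 65500)/2 = 36660 km.
On the circular orbit at r = 65500 km, v_c = √(μ/r) = 2.467 km/s.
Vis-viva on the transfer ellipse at r = 65500 km gives v_t = √[μ(2/r − 1/a_t)] = 1.139 km/s.
Δv₂ = |v_t − v_c| = |1.139 − 2.467| = 1.328 km/s.

Δv₂ = 1.33 km/s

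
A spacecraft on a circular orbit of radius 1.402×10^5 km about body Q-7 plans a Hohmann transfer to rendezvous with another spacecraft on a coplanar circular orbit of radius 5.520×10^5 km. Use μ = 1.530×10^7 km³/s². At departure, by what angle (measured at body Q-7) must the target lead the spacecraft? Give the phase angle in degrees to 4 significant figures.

φ = 90.64°

Transfer-ellipse semi-major axis a_t = (r₁ + r₂)/2 = (1.402×10^5 + 5.520×10^5)/2 = 3.461×10^5 km.
Transfer time t = π√(a_t³/μ) = 1.6353×10^5 s.
Target angular speed ω₂ = √(μ/r₂³) = 9.5376×10^-6 rad/s.
Angle swept by the target during transfer: ω₂·t = 1.5597 rad = 89.36°.
Arrival is 180° from departure on the ellipse, so φ = 180° − 89.36° = 90.64°.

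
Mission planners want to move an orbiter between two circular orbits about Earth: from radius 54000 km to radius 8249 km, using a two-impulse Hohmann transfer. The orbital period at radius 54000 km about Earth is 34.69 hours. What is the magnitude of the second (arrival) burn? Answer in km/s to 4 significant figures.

Δv₂ = 2.205 km/s

From Kepler's third law T² = 4π²r³/μ at r = 54000 km, T = 34.69 hours = 34.69 × 3600 s = 1.24884×10^5 s: μ = 4π²r³/T² = 3.98591×10^5 km³/s².
Semi-major axis of the transfer orbit: a_t = (54000 + 8249)/2 = 31124.5 km.
On the circular orbit at r = 8249 km, v_c = √(μ/r) = 6.951 km/s.
Vis-viva on the transfer ellipse at r = 8249 km gives v_t = √[μ(2/r − 1/a_t)] = 9.156 km/s.
Δv₂ = |v_t − v_c| = |9.156 − 6.951| = 2.205 km/s.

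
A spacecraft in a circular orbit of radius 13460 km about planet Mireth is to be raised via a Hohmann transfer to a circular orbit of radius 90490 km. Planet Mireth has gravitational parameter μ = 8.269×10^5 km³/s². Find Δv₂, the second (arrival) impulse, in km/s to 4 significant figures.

Δv₂ = 1.485 km/s

Semi-major axis of the transfer orbit: a_t = (13460 + 90490)/2 = 51975 km.
Circular speed at r = 90490 km: v_c = √(μ/r) = 3.023 km/s.
Transfer-orbit speed at the same r (vis-viva, a = a_t): v_t = √[μ(2/r − 1/a_t)] = 1.538 km/s.
Δv₂ = |v_t − v_c| = |1.538 − 3.023| = 1.485 km/s.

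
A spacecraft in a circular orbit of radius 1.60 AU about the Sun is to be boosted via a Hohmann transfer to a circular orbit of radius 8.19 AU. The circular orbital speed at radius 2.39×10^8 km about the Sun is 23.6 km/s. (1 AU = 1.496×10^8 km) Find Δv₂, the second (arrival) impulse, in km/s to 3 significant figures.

From the circular-orbit relation v² = μ/r at r = 2.39×10^8 km: μ = v²r = (23.6)² × 2.39×10^8 = 1.33113×10^11 km³/s².
In km: r₁ = 1.60 × 1.496×10^8 = 2.3936×10^8 km; r₂ = 8.19 × 1.496×10^8 = 1.225224×10^9 km.
Semi-major axis of the transfer orbit: a_t = (2.3936×10^8 + 1.225224×10^9)/2 = 7.32292×10^8 km.
On the circular orbit at r = 1.225224×10^9 km, v_c = √(μ/r) = 10.423 km/s.
Transfer-orbit speed at the same r (vis-viva, a = a_t): v_t = √[μ(2/r − 1/a_t)] = 5.9592 km/s.
Δv₂ = |v_t − v_c| = |5.9592 − 10.423| = 4.464 km/s.

Δv₂ = 4.46 km/s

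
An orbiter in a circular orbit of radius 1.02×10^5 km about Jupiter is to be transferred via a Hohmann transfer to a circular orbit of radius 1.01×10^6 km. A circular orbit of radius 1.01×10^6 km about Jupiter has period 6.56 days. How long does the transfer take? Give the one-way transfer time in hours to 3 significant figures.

t = 32.2 hours

From Kepler's third law T² = 4π²r³/μ at r = 1.01×10^6 km, T = 6.56 days = 6.56 × 86400 s = 5.66784×10^5 s: μ = 4π²r³/T² = 1.26616×10^8 km³/s².
Semi-major axis of the transfer orbit: a_t = (1.020×10^5 + 1.010×10^6)/2 = 5.560×10^5 km.
Half the transfer-orbit period gives t = π√(a_t³/μ) = 1.1575×10^5 s.
Converting: 1.1575×10^5 s ÷ 3600 s/hour = 32.2 hours.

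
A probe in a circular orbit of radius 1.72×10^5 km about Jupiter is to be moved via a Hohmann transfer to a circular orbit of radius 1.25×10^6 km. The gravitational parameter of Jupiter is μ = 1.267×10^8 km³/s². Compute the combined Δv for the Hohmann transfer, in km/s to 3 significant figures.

Δv = 14.0 km/s

Semi-major axis of the transfer orbit: a_t = (1.720×10^5 + 1.250×10^6)/2 = 7.110×10^5 km.
Circular speed at r₁: v₁ = √(μ/r₁) = √(1.267×10^8/1.720×10^5) = 27.141 km/s.
Transfer-orbit speed at r₁ (vis-viva equation): v_p = √[μ(2/r₁ − 1/a_t)] = 35.987 km/s.
First burn Δv₁ = |v_p − v₁| = 8.846 km/s.
Circular speed at r₂: v₂ = √(μ/r₂) = 10.068 km/s.
Transfer-orbit speed at r₂: v_a = √[μ(2/r₂ − 1/a_t)] = 4.9518 km/s.
Second burn Δv₂ = |v₂ − v_a| = 5.116 km/s.
Total Δv = Δv₁ + Δv₂ = 13.96 km/s.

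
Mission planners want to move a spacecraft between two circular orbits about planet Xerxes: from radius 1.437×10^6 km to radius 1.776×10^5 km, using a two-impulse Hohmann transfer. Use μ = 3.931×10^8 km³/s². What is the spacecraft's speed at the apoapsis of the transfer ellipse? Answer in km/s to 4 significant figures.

v = 7.758 km/s

Semi-major axis of the transfer orbit: a_t = (1.437×10^6 + 1.776×10^5)/2 = 8.073×10^5 km.
The apoapsis of the transfer ellipse is at r = 1.437×10^6 km.
Applying v² = μ(2/r − 1/a_t): v = 7.758 km/s.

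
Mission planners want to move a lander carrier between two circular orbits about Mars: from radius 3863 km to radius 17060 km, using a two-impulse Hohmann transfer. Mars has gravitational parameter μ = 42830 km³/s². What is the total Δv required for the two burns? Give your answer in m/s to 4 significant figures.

Semi-major axis of the transfer orbit: a_t = (3863 + 17060)/2 = 10461.5 km.
Circular speed at r₁: v₁ = √(μ/r₁) = √(42830/3863) = 3.32975 km/s.
On the transfer ellipse at r₁, v² = μ(2/r − 1/a) gives v_p = √[μ(2/r₁ − 1/a_t)] = 4.25211 km/s.
First burn Δv₁ = |v_p − v₁| = 0.9224 km/s.
At r₂, v₂ = √(μ/r₂) = 1.58447 km/s.
Transfer-orbit speed at r₂: v_a = √[μ(2/r₂ − 1/a_t)] = 0.962831 km/s.
Second burn Δv₂ = |v₂ − v_a| = 0.6216 km/s.
Δv = Δv₁ + Δv₂ = 0.9224 + 0.6216 = 1.544 km/s.

Δv = 1544 m/s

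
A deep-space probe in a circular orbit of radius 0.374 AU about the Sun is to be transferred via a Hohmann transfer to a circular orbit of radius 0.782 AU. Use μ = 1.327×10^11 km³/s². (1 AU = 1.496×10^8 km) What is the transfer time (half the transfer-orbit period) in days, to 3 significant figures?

t = 80.3 days

In km: r₁ = 0.374 × 1.496×10^8 = 5.59504×10^7 km; r₂ = 0.782 × 1.496×10^8 = 1.169872×10^8 km.
Transfer-ellipse semi-major axis a_t = (r₁ + r₂)/2 = (5.59504×10^7 + 1.169872×10^8)/2 = 8.64688×10^7 km.
Half the transfer-orbit period gives t = π√(a_t³/μ) = 6.934×10^6 s.
Converting: 6.934×10^6 s ÷ 86400 s/day = 80.3 days.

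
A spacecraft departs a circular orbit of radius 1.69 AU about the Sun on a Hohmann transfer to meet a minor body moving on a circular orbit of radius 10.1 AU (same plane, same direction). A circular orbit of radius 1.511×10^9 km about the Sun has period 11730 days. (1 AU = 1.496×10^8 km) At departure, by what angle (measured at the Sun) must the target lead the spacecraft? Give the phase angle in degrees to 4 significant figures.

From Kepler's third law T² = 4π²r³/μ at r = 1.511×10^9 km, T = 11730 days = 11730 × 86400 s = 1.013472×10^9 s: μ = 4π²r³/T² = 1.32596×10^11 km³/s².
In km: r₁ = 1.69 × 1.496×10^8 = 2.52824×10^8 km; r₂ = 10.1 × 1.496×10^8 = 1.51096×10^9 km.
The Hohmann ellipse has a_t = (r₁ + r₂)/2 = 8.81892×10^8 km.
Transfer time t = π√(a_t³/μ) = 2.25948×10^8 s.
The target's mean motion on its circular orbit is ω₂ = √(μ/r₂³) = 6.19991×10^-9 rad/s.
Angle swept by the target during transfer: ω₂·t = 1.40086 rad = 80.26°.
Arrival is 180° from departure on the ellipse, so φ = 180° − 80.26° = 99.74°.

φ = 99.74°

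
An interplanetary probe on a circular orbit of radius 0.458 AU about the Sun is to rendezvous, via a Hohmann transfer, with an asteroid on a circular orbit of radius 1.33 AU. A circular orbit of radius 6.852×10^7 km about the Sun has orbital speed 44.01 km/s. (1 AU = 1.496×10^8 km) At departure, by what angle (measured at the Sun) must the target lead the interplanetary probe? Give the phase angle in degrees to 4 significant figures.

From the circular-orbit relation v² = μ/r at r = 6.852×10^7 km: μ = v²r = (44.01)² × 6.852×10^7 = 1.32715×10^11 km³/s².
In km: r₁ = 0.458 × 1.496×10^8 = 6.85168×10^7 km; r₂ = 1.33 × 1.496×10^8 = 1.98968×10^8 km.
Transfer-ellipse semi-major axis a_t = (r₁ + r₂)/2 = (6.85168×10^7 + 1.98968×10^8)/2 = 1.337424×10^8 km.
The half-period of the transfer ellipse is t = π√(a_t³/μ) = 1.3338×10^7 s.
Target angular speed ω₂ = √(μ/r₂³) = 1.2980×10^-7 rad/s.
Angle swept by the target during transfer: ω₂·t = 1.7313 rad = 99.20°.
The interplanetary probe traverses 180° on the transfer ellipse, so the target must lead by 180° − 99.20° = 80.80°.

φ = 80.80°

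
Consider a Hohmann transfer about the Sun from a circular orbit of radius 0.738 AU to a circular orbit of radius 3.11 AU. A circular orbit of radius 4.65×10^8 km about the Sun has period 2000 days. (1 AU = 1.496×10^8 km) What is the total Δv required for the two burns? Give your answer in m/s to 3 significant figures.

From Kepler's third law T² = 4π²r³/μ at r = 4.65×10^8 km, T = 2000 days = 2000 × 86400 s = 1.728×10^8 s: μ = 4π²r³/T² = 1.32932×10^11 km³/s².
In km: r₁ = 0.738 × 1.496×10^8 = 1.104048×10^8 km; r₂ = 3.11 × 1.496×10^8 = 4.65256×10^8 km.
Semi-major axis of the transfer orbit: a_t = (1.104048×10^8 + 4.65256×10^8)/2 = 2.878304×10^8 km.
At r₁ the circular-orbit speed is v₁ = √(μ/r₁) = 34.699 km/s.
On the transfer ellipse at r₁, vis-viva gives v_p = √[μ(2/r₁ − 1/a_t)] = 44.116 km/s.
First burn Δv₁ = |v_p − v₁| = 9.417 km/s.
At r₂, v₂ = √(μ/r₂) = 16.903 km/s.
Transfer-orbit speed at r₂: v_a = √[μ(2/r₂ − 1/a_t)] = 10.469 km/s.
Second burn Δv₂ = |v₂ − v_a| = 6.434 km/s.
Δv = Δv₁ + Δv₂ = 9.417 + 6.434 = 15.85 km/s.

Δv = 15900 m/s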